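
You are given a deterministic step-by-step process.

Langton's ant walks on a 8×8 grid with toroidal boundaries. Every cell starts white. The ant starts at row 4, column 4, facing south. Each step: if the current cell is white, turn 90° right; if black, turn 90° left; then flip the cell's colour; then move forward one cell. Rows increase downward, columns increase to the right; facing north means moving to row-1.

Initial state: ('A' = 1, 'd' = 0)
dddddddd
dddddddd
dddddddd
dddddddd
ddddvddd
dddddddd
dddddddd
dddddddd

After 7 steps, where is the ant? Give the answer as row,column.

5,4

0) dddddddd
dddddddd
dddddddd
dddddddd
ddddvddd
dddddddd
dddddddd
dddddddd
1) dddddddd
dddddddd
dddddddd
dddddddd
ddd<Addd
dddddddd
dddddddd
dddddddd
2) dddddddd
dddddddd
dddddddd
ddd^dddd
dddAAddd
dddddddd
dddddddd
dddddddd
3) dddddddd
dddddddd
dddddddd
dddA>ddd
dddAAddd
dddddddd
dddddddd
dddddddd
4) dddddddd
dddddddd
dddddddd
dddAAddd
dddAvddd
dddddddd
dddddddd
dddddddd
5) dddddddd
dddddddd
dddddddd
dddAAddd
dddAd>dd
dddddddd
dddddddd
dddddddd
6) dddddddd
dddddddd
dddddddd
dddAAddd
dddAdAdd
dddddvdd
dddddddd
dddddddd
7) dddddddd
dddddddd
dddddddd
dddAAddd
dddAdAdd
dddd<Add
dddddddd
dddddddd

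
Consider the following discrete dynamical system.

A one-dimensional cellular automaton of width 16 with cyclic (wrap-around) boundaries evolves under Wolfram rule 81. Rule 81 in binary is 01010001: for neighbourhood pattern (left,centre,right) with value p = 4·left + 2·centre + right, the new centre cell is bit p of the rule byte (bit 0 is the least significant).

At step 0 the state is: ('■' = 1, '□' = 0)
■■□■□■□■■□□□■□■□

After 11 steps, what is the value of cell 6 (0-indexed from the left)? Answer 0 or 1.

0

k=0  ■■□■□■□■■□□□■□■□
k=1  □■□□□□□□■■■□□□□□
k=2  □□■■■■■□□□■■■■■■
k=3  ■□□□□□■■■□□□□□□■
k=4  ■■■■■□□□■■■■■■□□
k=5  □□□□■■■□□□□□□■■□
k=6  ■■■□□□■■■■■■□□■■
k=7  □□■■■□□□□□□■■□□□
k=8  ■□□□■■■■■■□□■■■■
k=9  ■■■□□□□□□■■□□□□□
k=10  □□■■■■■■□□■■■■■□
k=11  ■□□□□□□■■□□□□□■■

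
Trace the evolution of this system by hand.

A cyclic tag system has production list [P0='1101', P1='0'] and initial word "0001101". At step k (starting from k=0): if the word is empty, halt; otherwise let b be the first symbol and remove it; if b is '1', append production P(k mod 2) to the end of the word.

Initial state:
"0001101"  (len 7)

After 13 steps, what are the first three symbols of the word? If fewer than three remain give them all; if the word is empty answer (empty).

101

t=0: "0001101"  (len 7)
t=1: "001101"  (len 6)
t=2: "01101"  (len 5)
t=3: "1101"  (len 4)
t=4: "1010"  (len 4)
t=5: "0101101"  (len 7)
t=6: "101101"  (len 6)
t=7: "011011101"  (len 9)
t=8: "11011101"  (len 8)
t=9: "10111011101"  (len 11)
t=10: "01110111010"  (len 11)
t=11: "1110111010"  (len 10)
t=12: "1101110100"  (len 10)
t=13: "1011101001101"  (len 13)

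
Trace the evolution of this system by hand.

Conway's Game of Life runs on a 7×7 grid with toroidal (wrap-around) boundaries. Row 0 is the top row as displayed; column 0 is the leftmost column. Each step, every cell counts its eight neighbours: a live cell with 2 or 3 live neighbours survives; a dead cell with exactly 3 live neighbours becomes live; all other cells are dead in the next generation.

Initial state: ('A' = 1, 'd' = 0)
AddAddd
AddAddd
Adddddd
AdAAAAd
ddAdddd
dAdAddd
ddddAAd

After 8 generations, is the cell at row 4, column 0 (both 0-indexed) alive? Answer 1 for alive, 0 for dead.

k=0  AddAddd
AddAddd
Adddddd
AdAAAAd
ddAdddd
dAdAddd
ddddAAd
k=1  dddAddA
AAddddA
AdAdddd
ddAAAdA
ddddddd
ddAAAdd
ddAAAdd
k=2  dAdAAAA
dAAdddA
ddAddAd
dAAAddd
dddddAd
ddAdAdd
dddddAd
k=3  dAdAAdA
dAddddA
Adddddd
dAAAAdd
dAddAdd
ddddAAd
ddAdddA
k=4  dAdAddA
dAAddAA
AddAddd
AAAAAdd
dAddddd
dddAAAd
AdAdddA
k=5  dddAddd
dAdAAAA
dddddAd
AddAAdd
AAdddAd
AAAAAAA
AAAdddA
k=6  dddAddd
ddAAdAA
AdAdddd
AAddAAd
ddddddd
dddAAdd
ddddddd
k=7  ddAAAdd
dAAAAdA
AdAdddd
AAddddA
dddAdAd
ddddddd
dddAAdd
k=8  dAddddd
AdddAAd
dddddAd
AAAdddA
AdddddA
dddAddd
ddAdAdd

1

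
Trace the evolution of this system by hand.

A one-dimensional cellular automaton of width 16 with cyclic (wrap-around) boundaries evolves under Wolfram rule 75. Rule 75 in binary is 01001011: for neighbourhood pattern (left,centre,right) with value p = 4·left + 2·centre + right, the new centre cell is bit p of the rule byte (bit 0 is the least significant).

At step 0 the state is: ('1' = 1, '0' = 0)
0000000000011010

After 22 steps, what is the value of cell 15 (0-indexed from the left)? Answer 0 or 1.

gen 0: 0000000000011010
gen 1: 1111111111111000
gen 2: 1000000000001011
gen 3: 1011111111110010
gen 4: 0010000000010100
gen 5: 1100111111100001
gen 6: 0101100000101111
gen 7: 0001101111001001
gen 8: 0111101001010010
gen 9: 1100100010000100
gen 10: 1101001100111001
gen 11: 0100011101101011
gen 12: 0001110101100011
gen 13: 0111010001101111
gen 14: 0101000111101001
gen 15: 0000011100100010
gen 16: 1111110101001100
gen 17: 1000010000011101
gen 18: 1011100111110101
gen 19: 1010101100010001
gen 20: 1000001101100111
gen 21: 1011111101101100
gen 22: 0010000101101101

1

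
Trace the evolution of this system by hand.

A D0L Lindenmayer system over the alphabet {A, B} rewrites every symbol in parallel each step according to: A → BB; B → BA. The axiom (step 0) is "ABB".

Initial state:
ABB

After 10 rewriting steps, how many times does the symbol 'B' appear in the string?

2048

gen 0: ABB
gen 1: BBBABA
gen 2: BABABABBBABB
gen 3: BABBBABBBABBBABABABBBABA
gen 4: BABBBABABABBBABABABBBABABABBBABBBABBBABABABBBABB
gen 5: BABBBABABABBBABBBABBBABABABBBABBBABBBABABABBBABBBABBBABABABBBABABABBBABABABBBABBBABBBABABABBBABA
gen 6: BABBBABABABBBABBBABBBABABABBBABABABBBABABABBBABBBABBBABABA…BABABBBABBBABBBABABABBBABABABBBABABABBBABBBABBBABABABBBABB  (len 192)
gen 7: BABBBABABABBBABBBABBBABABABBBABABABBBABABABBBABBBABBBABABA…BABABBBABBBABBBABABABBBABABABBBABABABBBABBBABBBABABABBBABA  (len 384)
gen 8: BABBBABABABBBABBBABBBABABABBBABABABBBABABABBBABBBABBBABABA…BABABBBABBBABBBABABABBBABABABBBABABABBBABBBABBBABABABBBABB  (len 768)
gen 9: BABBBABABABBBABBBABBBABABABBBABABABBBABABABBBABBBABBBABABA…BABABBBABBBABBBABABABBBABABABBBABABABBBABBBABBBABABABBBABA  (len 1536)
gen 10: BABBBABABABBBABBBABBBABABABBBABABABBBABABABBBABBBABBBABABA…BABABBBABBBABBBABABABBBABABABBBABABABBBABBBABBBABABABBBABB  (len 3072)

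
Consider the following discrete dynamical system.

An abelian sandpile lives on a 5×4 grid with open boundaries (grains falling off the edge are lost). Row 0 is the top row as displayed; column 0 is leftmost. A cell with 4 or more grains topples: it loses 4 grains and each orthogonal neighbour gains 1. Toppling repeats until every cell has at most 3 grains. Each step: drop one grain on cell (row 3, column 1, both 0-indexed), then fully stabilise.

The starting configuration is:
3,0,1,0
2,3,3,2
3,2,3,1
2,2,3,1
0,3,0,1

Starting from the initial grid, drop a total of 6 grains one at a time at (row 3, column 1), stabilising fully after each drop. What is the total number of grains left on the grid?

gen 0: 3,0,1,0
2,3,3,2
3,2,3,1
2,2,3,1
0,3,0,1
gen 1: 3,0,1,0
2,3,3,2
3,2,3,1
2,3,3,1
0,3,0,1
gen 2: 0,2,2,0
1,2,1,3
2,3,2,2
1,0,2,2
2,1,2,1
gen 3: 0,2,2,0
1,2,1,3
2,3,2,2
1,1,2,2
2,1,2,1
gen 4: 0,2,2,0
1,2,1,3
2,3,2,2
1,2,2,2
2,1,2,1
gen 5: 0,2,2,0
1,2,1,3
2,3,2,2
1,3,2,2
2,1,2,1
gen 6: 0,2,2,0
1,3,1,3
3,0,3,2
2,1,3,2
2,2,2,1

35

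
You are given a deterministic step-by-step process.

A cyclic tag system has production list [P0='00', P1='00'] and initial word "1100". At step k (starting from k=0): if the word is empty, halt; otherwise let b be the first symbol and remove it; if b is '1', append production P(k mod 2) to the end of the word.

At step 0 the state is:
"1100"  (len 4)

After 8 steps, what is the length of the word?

0

[0] "1100"  (len 4)
[1] "10000"  (len 5)
[2] "000000"  (len 6)
[3] "00000"  (len 5)
[4] "0000"  (len 4)
[5] "000"  (len 3)
[6] "00"  (len 2)
[7] "0"  (len 1)
[8] (halted — word empty)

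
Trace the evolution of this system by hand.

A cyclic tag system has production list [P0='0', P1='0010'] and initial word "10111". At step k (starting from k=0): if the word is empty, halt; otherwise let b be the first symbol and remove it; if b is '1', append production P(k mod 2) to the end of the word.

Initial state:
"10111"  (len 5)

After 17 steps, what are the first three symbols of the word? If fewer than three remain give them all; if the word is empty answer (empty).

step 0: "10111"  (len 5)
step 1: "01110"  (len 5)
step 2: "1110"  (len 4)
step 3: "1100"  (len 4)
step 4: "1000010"  (len 7)
step 5: "0000100"  (len 7)
step 6: "000100"  (len 6)
step 7: "00100"  (len 5)
step 8: "0100"  (len 4)
step 9: "100"  (len 3)
step 10: "000010"  (len 6)
step 11: "00010"  (len 5)
step 12: "0010"  (len 4)
step 13: "010"  (len 3)
step 14: "10"  (len 2)
step 15: "00"  (len 2)
step 16: "0"  (len 1)
step 17: (halted — word empty)

(empty)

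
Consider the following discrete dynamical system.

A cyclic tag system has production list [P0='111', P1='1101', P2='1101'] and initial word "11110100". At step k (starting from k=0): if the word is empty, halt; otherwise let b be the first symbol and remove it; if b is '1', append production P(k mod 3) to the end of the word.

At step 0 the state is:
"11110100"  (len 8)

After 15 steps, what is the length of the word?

0) "11110100"  (len 8)
1) "1110100111"  (len 10)
2) "1101001111101"  (len 13)
3) "1010011111011101"  (len 16)
4) "010011111011101111"  (len 18)
5) "10011111011101111"  (len 17)
6) "00111110111011111101"  (len 20)
7) "0111110111011111101"  (len 19)
8) "111110111011111101"  (len 18)
9) "111101110111111011101"  (len 21)
10) "11101110111111011101111"  (len 23)
11) "11011101111110111011111101"  (len 26)
12) "10111011111101110111111011101"  (len 29)
13) "0111011111101110111111011101111"  (len 31)
14) "111011111101110111111011101111"  (len 30)
15) "110111111011101111110111011111101"  (len 33)

33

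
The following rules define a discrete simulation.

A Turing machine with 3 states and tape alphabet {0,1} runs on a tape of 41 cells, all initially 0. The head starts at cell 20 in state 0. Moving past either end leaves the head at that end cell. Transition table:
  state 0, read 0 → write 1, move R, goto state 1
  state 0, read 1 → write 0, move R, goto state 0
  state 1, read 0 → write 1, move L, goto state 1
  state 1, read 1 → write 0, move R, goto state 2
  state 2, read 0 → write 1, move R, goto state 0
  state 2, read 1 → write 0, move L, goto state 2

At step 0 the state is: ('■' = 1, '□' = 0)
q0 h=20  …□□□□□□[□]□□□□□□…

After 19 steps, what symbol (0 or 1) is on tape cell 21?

k=0  q0 h=20  …□□□□□□[□]□□□□□□…
k=1  q1 h=21  …□□□□□■[□]□□□□□□…
k=2  q1 h=20  …□□□□□□[■]■□□□□□…
k=3  q2 h=21  …□□□□□□[■]□□□□□□…
k=4  q2 h=20  …□□□□□□[□]□□□□□□…
k=5  q0 h=21  …□□□□□■[□]□□□□□□…
k=6  q1 h=22  …□□□□■■[□]□□□□□□…
k=7  q1 h=21  …□□□□□■[■]■□□□□□…
k=8  q2 h=22  …□□□□■□[■]□□□□□□…
k=9  q2 h=21  …□□□□□■[□]□□□□□□…
k=10  q0 h=22  …□□□□■■[□]□□□□□□…
k=11  q1 h=23  …□□□■■■[□]□□□□□□…
k=12  q1 h=22  …□□□□■■[■]■□□□□□…
k=13  q2 h=23  …□□□■■□[■]□□□□□□…
k=14  q2 h=22  …□□□□■■[□]□□□□□□…
k=15  q0 h=23  …□□□■■■[□]□□□□□□…
k=16  q1 h=24  …□□■■■■[□]□□□□□□…
k=17  q1 h=23  …□□□■■■[■]■□□□□□…
k=18  q2 h=24  …□□■■■□[■]□□□□□□…
k=19  q2 h=23  …□□□■■■[□]□□□□□□…

1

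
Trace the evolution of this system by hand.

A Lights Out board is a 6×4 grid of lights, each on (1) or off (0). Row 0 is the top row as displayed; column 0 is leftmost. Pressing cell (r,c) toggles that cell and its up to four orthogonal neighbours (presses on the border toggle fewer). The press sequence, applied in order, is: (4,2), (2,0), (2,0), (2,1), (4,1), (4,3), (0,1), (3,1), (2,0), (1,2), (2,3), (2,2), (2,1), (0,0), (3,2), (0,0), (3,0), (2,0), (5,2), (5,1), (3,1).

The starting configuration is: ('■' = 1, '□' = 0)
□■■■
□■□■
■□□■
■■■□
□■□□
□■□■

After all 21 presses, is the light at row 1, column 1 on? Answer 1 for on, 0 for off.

1

0) □■■■
□■□■
■□□■
■■■□
□■□□
□■□■
1) □■■■
□■□■
■□□■
■■□□
□□■■
□■■■
2) □■■■
■■□■
□■□■
□■□□
□□■■
□■■■
3) □■■■
□■□■
■□□■
■■□□
□□■■
□■■■
4) □■■■
□□□■
□■■■
■□□□
□□■■
□■■■
5) □■■■
□□□■
□■■■
■■□□
■■□■
□□■■
6) □■■■
□□□■
□■■■
■■□■
■■■□
□□■□
7) ■□□■
□■□■
□■■■
■■□■
■■■□
□□■□
8) ■□□■
□■□■
□□■■
□□■■
■□■□
□□■□
9) ■□□■
■■□■
■■■■
■□■■
■□■□
□□■□
10) ■□■■
■□■□
■■□■
■□■■
■□■□
□□■□
11) ■□■■
■□■■
■■■□
■□■□
■□■□
□□■□
12) ■□■■
■□□■
■□□■
■□□□
■□■□
□□■□
13) ■□■■
■■□■
□■■■
■■□□
■□■□
□□■□
14) □■■■
□■□■
□■■■
■■□□
■□■□
□□■□
15) □■■■
□■□■
□■□■
■□■■
■□□□
□□■□
16) ■□■■
■■□■
□■□■
■□■■
■□□□
□□■□
17) ■□■■
■■□■
■■□■
□■■■
□□□□
□□■□
18) ■□■■
□■□■
□□□■
■■■■
□□□□
□□■□
19) ■□■■
□■□■
□□□■
■■■■
□□■□
□■□■
20) ■□■■
□■□■
□□□■
■■■■
□■■□
■□■■
21) ■□■■
□■□■
□■□■
□□□■
□□■□
■□■■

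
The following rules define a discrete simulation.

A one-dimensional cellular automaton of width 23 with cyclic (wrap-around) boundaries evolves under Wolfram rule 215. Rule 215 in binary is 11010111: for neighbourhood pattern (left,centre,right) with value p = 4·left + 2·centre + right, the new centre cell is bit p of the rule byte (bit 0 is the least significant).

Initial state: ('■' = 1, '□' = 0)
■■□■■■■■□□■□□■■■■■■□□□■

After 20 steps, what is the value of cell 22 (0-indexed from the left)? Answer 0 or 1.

0

k=0  ■■□■■■■■□□■□□■■■■■■□□□■
k=1  ■■□□■■■■■■■■■□■■■■■■■■□
k=2  □■■■□■■■■■■■■□□■■■■■■■□
k=3  ■□■■□□■■■■■■■■■□■■■■■■■
k=4  ■□□■■■□■■■■■■■■□□■■■■■■
k=5  ■■■□■■□□■■■■■■■■■□■■■■■
k=6  ■■■□□■■■□■■■■■■■■□□■■■■
k=7  ■■■■■□■■□□■■■■■■■■■□■■■
k=8  ■■■■■□□■■■□■■■■■■■■□□■■
k=9  ■■■■■■■□■■□□■■■■■■■■■□■
k=10  ■■■■■■■□□■■■□■■■■■■■■□□
k=11  □■■■■■■■■□■■□□■■■■■■■■■
k=12  □□■■■■■■■□□■■■□■■■■■■■■
k=13  ■■□■■■■■■■■□■■□□■■■■■■■
k=14  ■■□□■■■■■■■□□■■■□■■■■■■
k=15  ■■■■□■■■■■■■■□■■□□■■■■■
k=16  ■■■■□□■■■■■■■□□■■■□■■■■
k=17  ■■■■■■□■■■■■■■■□■■□□■■■
k=18  ■■■■■■□□■■■■■■■□□■■■□■■
k=19  ■■■■■■■■□■■■■■■■■□■■□□■
k=20  ■■■■■■■■□□■■■■■■■□□■■■□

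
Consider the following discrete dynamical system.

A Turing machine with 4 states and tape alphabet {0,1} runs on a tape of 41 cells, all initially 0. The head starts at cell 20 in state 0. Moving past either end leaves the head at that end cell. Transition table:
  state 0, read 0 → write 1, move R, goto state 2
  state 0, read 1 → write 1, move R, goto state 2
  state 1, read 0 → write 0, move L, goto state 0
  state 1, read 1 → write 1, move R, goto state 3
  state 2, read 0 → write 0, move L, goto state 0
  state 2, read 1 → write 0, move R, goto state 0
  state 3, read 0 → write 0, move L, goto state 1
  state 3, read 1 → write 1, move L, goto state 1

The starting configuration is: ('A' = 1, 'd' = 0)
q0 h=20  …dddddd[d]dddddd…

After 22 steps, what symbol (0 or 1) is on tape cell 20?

0) q0 h=20  …dddddd[d]dddddd…
1) q2 h=21  …dddddA[d]dddddd…
2) q0 h=20  …dddddd[A]dddddd…
3) q2 h=21  …dddddA[d]dddddd…
4) q0 h=20  …dddddd[A]dddddd…
5) q2 h=21  …dddddA[d]dddddd…
6) q0 h=20  …dddddd[A]dddddd…
7) q2 h=21  …dddddA[d]dddddd…
8) q0 h=20  …dddddd[A]dddddd…
9) q2 h=21  …dddddA[d]dddddd…
10) q0 h=20  …dddddd[A]dddddd…
11) q2 h=21  …dddddA[d]dddddd…
12) q0 h=20  …dddddd[A]dddddd…
13) q2 h=21  …dddddA[d]dddddd…
14) q0 h=20  …dddddd[A]dddddd…
15) q2 h=21  …dddddA[d]dddddd…
16) q0 h=20  …dddddd[A]dddddd…
17) q2 h=21  …dddddA[d]dddddd…
18) q0 h=20  …dddddd[A]dddddd…
19) q2 h=21  …dddddA[d]dddddd…
20) q0 h=20  …dddddd[A]dddddd…
21) q2 h=21  …dddddA[d]dddddd…
22) q0 h=20  …dddddd[A]dddddd…

1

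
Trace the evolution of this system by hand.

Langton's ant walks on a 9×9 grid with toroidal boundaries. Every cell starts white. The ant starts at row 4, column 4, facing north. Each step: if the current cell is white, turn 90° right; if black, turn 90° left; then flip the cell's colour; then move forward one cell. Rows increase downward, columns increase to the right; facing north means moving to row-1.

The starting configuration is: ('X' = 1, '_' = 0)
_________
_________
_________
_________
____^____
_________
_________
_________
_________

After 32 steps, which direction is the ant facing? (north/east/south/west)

[0] _________
_________
_________
_________
____^____
_________
_________
_________
_________
[1] _________
_________
_________
_________
____X>___
_________
_________
_________
_________
[2] _________
_________
_________
_________
____XX___
_____v___
_________
_________
_________
[3] _________
_________
_________
_________
____XX___
____<X___
_________
_________
_________
[4] _________
_________
_________
_________
____^X___
____XX___
_________
_________
_________
[5] _________
_________
_________
_________
___<_X___
____XX___
_________
_________
_________
[6] _________
_________
_________
___^_____
___X_X___
____XX___
_________
_________
_________
[7] _________
_________
_________
___X>____
___X_X___
____XX___
_________
_________
_________
[8] _________
_________
_________
___XX____
___XvX___
____XX___
_________
_________
_________
[9] _________
_________
_________
___XX____
___<XX___
____XX___
_________
_________
_________
[10] _________
_________
_________
___XX____
____XX___
___vXX___
_________
_________
_________
[11] _________
_________
_________
___XX____
____XX___
__<XXX___
_________
_________
_________
[12] _________
_________
_________
___XX____
__^_XX___
__XXXX___
_________
_________
_________
[13] _________
_________
_________
___XX____
__X>XX___
__XXXX___
_________
_________
_________
[14] _________
_________
_________
___XX____
__XXXX___
__XvXX___
_________
_________
_________
[15] _________
_________
_________
___XX____
__XXXX___
__X_>X___
_________
_________
_________
[16] _________
_________
_________
___XX____
__XX^X___
__X__X___
_________
_________
_________
[17] _________
_________
_________
___XX____
__X<_X___
__X__X___
_________
_________
_________
[18] _________
_________
_________
___XX____
__X__X___
__Xv_X___
_________
_________
_________
[19] _________
_________
_________
___XX____
__X__X___
__<X_X___
_________
_________
_________
[20] _________
_________
_________
___XX____
__X__X___
___X_X___
__v______
_________
_________
[21] _________
_________
_________
___XX____
__X__X___
___X_X___
_<X______
_________
_________
[22] _________
_________
_________
___XX____
__X__X___
_^_X_X___
_XX______
_________
_________
[23] _________
_________
_________
___XX____
__X__X___
_X>X_X___
_XX______
_________
_________
[24] _________
_________
_________
___XX____
__X__X___
_XXX_X___
_Xv______
_________
_________
[25] _________
_________
_________
___XX____
__X__X___
_XXX_X___
_X_>_____
_________
_________
[26] _________
_________
_________
___XX____
__X__X___
_XXX_X___
_X_X_____
___v_____
_________
[27] _________
_________
_________
___XX____
__X__X___
_XXX_X___
_X_X_____
__<X_____
_________
[28] _________
_________
_________
___XX____
__X__X___
_XXX_X___
_X^X_____
__XX_____
_________
[29] _________
_________
_________
___XX____
__X__X___
_XXX_X___
_XX>_____
__XX_____
_________
[30] _________
_________
_________
___XX____
__X__X___
_XX^_X___
_XX______
__XX_____
_________
[31] _________
_________
_________
___XX____
__X__X___
_X<__X___
_XX______
__XX_____
_________
[32] _________
_________
_________
___XX____
__X__X___
_X___X___
_Xv______
__XX_____
_________

south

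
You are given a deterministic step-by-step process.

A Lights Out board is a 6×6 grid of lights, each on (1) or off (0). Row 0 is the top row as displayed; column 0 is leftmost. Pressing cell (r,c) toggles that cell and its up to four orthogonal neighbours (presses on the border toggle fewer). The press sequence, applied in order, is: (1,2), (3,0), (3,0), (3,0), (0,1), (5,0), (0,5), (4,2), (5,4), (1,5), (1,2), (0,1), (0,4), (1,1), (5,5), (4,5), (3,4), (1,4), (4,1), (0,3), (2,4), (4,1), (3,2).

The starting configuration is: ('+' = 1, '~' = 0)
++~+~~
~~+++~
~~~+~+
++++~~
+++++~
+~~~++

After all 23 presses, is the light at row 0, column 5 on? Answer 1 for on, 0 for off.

1

t=0: ++~+~~
~~+++~
~~~+~+
++++~~
+++++~
+~~~++
t=1: ++++~~
~+~~+~
~~++~+
++++~~
+++++~
+~~~++
t=2: ++++~~
~+~~+~
+~++~+
~~++~~
~++++~
+~~~++
t=3: ++++~~
~+~~+~
~~++~+
++++~~
+++++~
+~~~++
t=4: ++++~~
~+~~+~
+~++~+
~~++~~
~++++~
+~~~++
t=5: ~~~+~~
~~~~+~
+~++~+
~~++~~
~++++~
+~~~++
t=6: ~~~+~~
~~~~+~
+~++~+
~~++~~
+++++~
~+~~++
t=7: ~~~+++
~~~~++
+~++~+
~~++~~
+++++~
~+~~++
t=8: ~~~+++
~~~~++
+~++~+
~~~+~~
+~~~+~
~++~++
t=9: ~~~+++
~~~~++
+~++~+
~~~+~~
+~~~~~
~+++~~
t=10: ~~~++~
~~~~~~
+~++~~
~~~+~~
+~~~~~
~+++~~
t=11: ~~+++~
~+++~~
+~~+~~
~~~+~~
+~~~~~
~+++~~
t=12: ++~++~
~~++~~
+~~+~~
~~~+~~
+~~~~~
~+++~~
t=13: ++~~~+
~~+++~
+~~+~~
~~~+~~
+~~~~~
~+++~~
t=14: +~~~~+
++~++~
++~+~~
~~~+~~
+~~~~~
~+++~~
t=15: +~~~~+
++~++~
++~+~~
~~~+~~
+~~~~+
~+++++
t=16: +~~~~+
++~++~
++~+~~
~~~+~+
+~~~+~
~++++~
t=17: +~~~~+
++~++~
++~++~
~~~~+~
+~~~~~
~++++~
t=18: +~~~++
++~~~+
++~+~~
~~~~+~
+~~~~~
~++++~
t=19: +~~~++
++~~~+
++~+~~
~+~~+~
~++~~~
~~+++~
t=20: +~++~+
++~+~+
++~+~~
~+~~+~
~++~~~
~~+++~
t=21: +~++~+
++~+++
++~~++
~+~~~~
~++~~~
~~+++~
t=22: +~++~+
++~+++
++~~++
~~~~~~
+~~~~~
~++++~
t=23: +~++~+
++~+++
+++~++
~+++~~
+~+~~~
~++++~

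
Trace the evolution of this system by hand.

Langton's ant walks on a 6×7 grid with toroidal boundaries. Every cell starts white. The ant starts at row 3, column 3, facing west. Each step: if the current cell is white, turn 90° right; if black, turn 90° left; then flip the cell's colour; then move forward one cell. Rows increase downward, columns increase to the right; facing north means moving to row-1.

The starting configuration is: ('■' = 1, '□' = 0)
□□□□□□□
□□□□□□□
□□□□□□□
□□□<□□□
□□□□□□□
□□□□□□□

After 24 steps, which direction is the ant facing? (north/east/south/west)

east

k=0  □□□□□□□
□□□□□□□
□□□□□□□
□□□<□□□
□□□□□□□
□□□□□□□
k=1  □□□□□□□
□□□□□□□
□□□^□□□
□□□■□□□
□□□□□□□
□□□□□□□
k=2  □□□□□□□
□□□□□□□
□□□■>□□
□□□■□□□
□□□□□□□
□□□□□□□
k=3  □□□□□□□
□□□□□□□
□□□■■□□
□□□■v□□
□□□□□□□
□□□□□□□
k=4  □□□□□□□
□□□□□□□
□□□■■□□
□□□<■□□
□□□□□□□
□□□□□□□
k=5  □□□□□□□
□□□□□□□
□□□■■□□
□□□□■□□
□□□v□□□
□□□□□□□
k=6  □□□□□□□
□□□□□□□
□□□■■□□
□□□□■□□
□□<■□□□
□□□□□□□
k=7  □□□□□□□
□□□□□□□
□□□■■□□
□□^□■□□
□□■■□□□
□□□□□□□
k=8  □□□□□□□
□□□□□□□
□□□■■□□
□□■>■□□
□□■■□□□
□□□□□□□
k=9  □□□□□□□
□□□□□□□
□□□■■□□
□□■■■□□
□□■v□□□
□□□□□□□
k=10  □□□□□□□
□□□□□□□
□□□■■□□
□□■■■□□
□□■□>□□
□□□□□□□
k=11  □□□□□□□
□□□□□□□
□□□■■□□
□□■■■□□
□□■□■□□
□□□□v□□
k=12  □□□□□□□
□□□□□□□
□□□■■□□
□□■■■□□
□□■□■□□
□□□<■□□
k=13  □□□□□□□
□□□□□□□
□□□■■□□
□□■■■□□
□□■^■□□
□□□■■□□
k=14  □□□□□□□
□□□□□□□
□□□■■□□
□□■■■□□
□□■■>□□
□□□■■□□
k=15  □□□□□□□
□□□□□□□
□□□■■□□
□□■■^□□
□□■■□□□
□□□■■□□
k=16  □□□□□□□
□□□□□□□
□□□■■□□
□□■<□□□
□□■■□□□
□□□■■□□
k=17  □□□□□□□
□□□□□□□
□□□■■□□
□□■□□□□
□□■v□□□
□□□■■□□
k=18  □□□□□□□
□□□□□□□
□□□■■□□
□□■□□□□
□□■□>□□
□□□■■□□
k=19  □□□□□□□
□□□□□□□
□□□■■□□
□□■□□□□
□□■□■□□
□□□■v□□
k=20  □□□□□□□
□□□□□□□
□□□■■□□
□□■□□□□
□□■□■□□
□□□■□>□
k=21  □□□□□v□
□□□□□□□
□□□■■□□
□□■□□□□
□□■□■□□
□□□■□■□
k=22  □□□□<■□
□□□□□□□
□□□■■□□
□□■□□□□
□□■□■□□
□□□■□■□
k=23  □□□□■■□
□□□□□□□
□□□■■□□
□□■□□□□
□□■□■□□
□□□■^■□
k=24  □□□□■■□
□□□□□□□
□□□■■□□
□□■□□□□
□□■□■□□
□□□■■>□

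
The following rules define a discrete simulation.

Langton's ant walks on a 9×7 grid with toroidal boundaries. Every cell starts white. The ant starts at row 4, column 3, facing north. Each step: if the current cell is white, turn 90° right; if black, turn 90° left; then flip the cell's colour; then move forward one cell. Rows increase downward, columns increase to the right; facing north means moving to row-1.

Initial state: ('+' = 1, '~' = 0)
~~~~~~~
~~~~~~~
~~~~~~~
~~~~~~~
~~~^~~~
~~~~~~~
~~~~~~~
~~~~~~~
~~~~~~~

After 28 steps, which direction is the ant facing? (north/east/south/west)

gen 0: ~~~~~~~
~~~~~~~
~~~~~~~
~~~~~~~
~~~^~~~
~~~~~~~
~~~~~~~
~~~~~~~
~~~~~~~
gen 1: ~~~~~~~
~~~~~~~
~~~~~~~
~~~~~~~
~~~+>~~
~~~~~~~
~~~~~~~
~~~~~~~
~~~~~~~
gen 2: ~~~~~~~
~~~~~~~
~~~~~~~
~~~~~~~
~~~++~~
~~~~v~~
~~~~~~~
~~~~~~~
~~~~~~~
gen 3: ~~~~~~~
~~~~~~~
~~~~~~~
~~~~~~~
~~~++~~
~~~<+~~
~~~~~~~
~~~~~~~
~~~~~~~
gen 4: ~~~~~~~
~~~~~~~
~~~~~~~
~~~~~~~
~~~^+~~
~~~++~~
~~~~~~~
~~~~~~~
~~~~~~~
gen 5: ~~~~~~~
~~~~~~~
~~~~~~~
~~~~~~~
~~<~+~~
~~~++~~
~~~~~~~
~~~~~~~
~~~~~~~
gen 6: ~~~~~~~
~~~~~~~
~~~~~~~
~~^~~~~
~~+~+~~
~~~++~~
~~~~~~~
~~~~~~~
~~~~~~~
gen 7: ~~~~~~~
~~~~~~~
~~~~~~~
~~+>~~~
~~+~+~~
~~~++~~
~~~~~~~
~~~~~~~
~~~~~~~
gen 8: ~~~~~~~
~~~~~~~
~~~~~~~
~~++~~~
~~+v+~~
~~~++~~
~~~~~~~
~~~~~~~
~~~~~~~
gen 9: ~~~~~~~
~~~~~~~
~~~~~~~
~~++~~~
~~<++~~
~~~++~~
~~~~~~~
~~~~~~~
~~~~~~~
gen 10: ~~~~~~~
~~~~~~~
~~~~~~~
~~++~~~
~~~++~~
~~v++~~
~~~~~~~
~~~~~~~
~~~~~~~
gen 11: ~~~~~~~
~~~~~~~
~~~~~~~
~~++~~~
~~~++~~
~<+++~~
~~~~~~~
~~~~~~~
~~~~~~~
gen 12: ~~~~~~~
~~~~~~~
~~~~~~~
~~++~~~
~^~++~~
~++++~~
~~~~~~~
~~~~~~~
~~~~~~~
gen 13: ~~~~~~~
~~~~~~~
~~~~~~~
~~++~~~
~+>++~~
~++++~~
~~~~~~~
~~~~~~~
~~~~~~~
gen 14: ~~~~~~~
~~~~~~~
~~~~~~~
~~++~~~
~++++~~
~+v++~~
~~~~~~~
~~~~~~~
~~~~~~~
gen 15: ~~~~~~~
~~~~~~~
~~~~~~~
~~++~~~
~++++~~
~+~>+~~
~~~~~~~
~~~~~~~
~~~~~~~
gen 16: ~~~~~~~
~~~~~~~
~~~~~~~
~~++~~~
~++^+~~
~+~~+~~
~~~~~~~
~~~~~~~
~~~~~~~
gen 17: ~~~~~~~
~~~~~~~
~~~~~~~
~~++~~~
~+<~+~~
~+~~+~~
~~~~~~~
~~~~~~~
~~~~~~~
gen 18: ~~~~~~~
~~~~~~~
~~~~~~~
~~++~~~
~+~~+~~
~+v~+~~
~~~~~~~
~~~~~~~
~~~~~~~
gen 19: ~~~~~~~
~~~~~~~
~~~~~~~
~~++~~~
~+~~+~~
~<+~+~~
~~~~~~~
~~~~~~~
~~~~~~~
gen 20: ~~~~~~~
~~~~~~~
~~~~~~~
~~++~~~
~+~~+~~
~~+~+~~
~v~~~~~
~~~~~~~
~~~~~~~
gen 21: ~~~~~~~
~~~~~~~
~~~~~~~
~~++~~~
~+~~+~~
~~+~+~~
<+~~~~~
~~~~~~~
~~~~~~~
gen 22: ~~~~~~~
~~~~~~~
~~~~~~~
~~++~~~
~+~~+~~
^~+~+~~
++~~~~~
~~~~~~~
~~~~~~~
gen 23: ~~~~~~~
~~~~~~~
~~~~~~~
~~++~~~
~+~~+~~
+>+~+~~
++~~~~~
~~~~~~~
~~~~~~~
gen 24: ~~~~~~~
~~~~~~~
~~~~~~~
~~++~~~
~+~~+~~
+++~+~~
+v~~~~~
~~~~~~~
~~~~~~~
gen 25: ~~~~~~~
~~~~~~~
~~~~~~~
~~++~~~
~+~~+~~
+++~+~~
+~>~~~~
~~~~~~~
~~~~~~~
gen 26: ~~~~~~~
~~~~~~~
~~~~~~~
~~++~~~
~+~~+~~
+++~+~~
+~+~~~~
~~v~~~~
~~~~~~~
gen 27: ~~~~~~~
~~~~~~~
~~~~~~~
~~++~~~
~+~~+~~
+++~+~~
+~+~~~~
~<+~~~~
~~~~~~~
gen 28: ~~~~~~~
~~~~~~~
~~~~~~~
~~++~~~
~+~~+~~
+++~+~~
+^+~~~~
~++~~~~
~~~~~~~

north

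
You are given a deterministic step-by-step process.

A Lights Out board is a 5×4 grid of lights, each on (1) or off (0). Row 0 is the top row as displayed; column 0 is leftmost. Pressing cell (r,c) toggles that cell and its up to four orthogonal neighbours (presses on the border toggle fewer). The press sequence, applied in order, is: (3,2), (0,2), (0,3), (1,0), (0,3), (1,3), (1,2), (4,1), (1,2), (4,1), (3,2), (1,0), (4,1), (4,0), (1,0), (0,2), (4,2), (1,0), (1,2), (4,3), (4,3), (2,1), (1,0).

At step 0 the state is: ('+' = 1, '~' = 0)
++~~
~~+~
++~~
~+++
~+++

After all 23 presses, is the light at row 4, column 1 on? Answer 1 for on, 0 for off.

0

[0] ++~~
~~+~
++~~
~+++
~+++
[1] ++~~
~~+~
+++~
~~~~
~+~+
[2] +~++
~~~~
+++~
~~~~
~+~+
[3] +~~~
~~~+
+++~
~~~~
~+~+
[4] ~~~~
++~+
~++~
~~~~
~+~+
[5] ~~++
++~~
~++~
~~~~
~+~+
[6] ~~+~
++++
~+++
~~~~
~+~+
[7] ~~~~
+~~~
~+~+
~~~~
~+~+
[8] ~~~~
+~~~
~+~+
~+~~
+~++
[9] ~~+~
++++
~+++
~+~~
+~++
[10] ~~+~
++++
~+++
~~~~
~+~+
[11] ~~+~
++++
~+~+
~+++
~+++
[12] +~+~
~~++
++~+
~+++
~+++
[13] +~+~
~~++
++~+
~~++
+~~+
[14] +~+~
~~++
++~+
+~++
~+~+
[15] ~~+~
++++
~+~+
+~++
~+~+
[16] ~+~+
++~+
~+~+
+~++
~+~+
[17] ~+~+
++~+
~+~+
+~~+
~~+~
[18] ++~+
~~~+
++~+
+~~+
~~+~
[19] ++++
~++~
++++
+~~+
~~+~
[20] ++++
~++~
++++
+~~~
~~~+
[21] ++++
~++~
++++
+~~+
~~+~
[22] ++++
~~+~
~~~+
++~+
~~+~
[23] ~+++
+++~
+~~+
++~+
~~+~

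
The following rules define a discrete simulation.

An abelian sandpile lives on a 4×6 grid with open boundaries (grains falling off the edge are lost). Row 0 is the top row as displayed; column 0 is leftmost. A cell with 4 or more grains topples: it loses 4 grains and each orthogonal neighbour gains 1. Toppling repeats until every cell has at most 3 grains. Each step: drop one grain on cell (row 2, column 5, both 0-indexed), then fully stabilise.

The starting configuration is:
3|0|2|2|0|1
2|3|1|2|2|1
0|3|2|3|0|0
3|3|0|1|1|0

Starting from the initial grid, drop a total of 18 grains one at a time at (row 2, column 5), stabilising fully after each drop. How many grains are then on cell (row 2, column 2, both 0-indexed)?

gen 0: 3|0|2|2|0|1
2|3|1|2|2|1
0|3|2|3|0|0
3|3|0|1|1|0
gen 1: 3|0|2|2|0|1
2|3|1|2|2|1
0|3|2|3|0|1
3|3|0|1|1|0
gen 2: 3|0|2|2|0|1
2|3|1|2|2|1
0|3|2|3|0|2
3|3|0|1|1|0
gen 3: 3|0|2|2|0|1
2|3|1|2|2|1
0|3|2|3|0|3
3|3|0|1|1|0
gen 4: 3|0|2|2|0|1
2|3|1|2|2|2
0|3|2|3|1|0
3|3|0|1|1|1
gen 5: 3|0|2|2|0|1
2|3|1|2|2|2
0|3|2|3|1|1
3|3|0|1|1|1
gen 6: 3|0|2|2|0|1
2|3|1|2|2|2
0|3|2|3|1|2
3|3|0|1|1|1
gen 7: 3|0|2|2|0|1
2|3|1|2|2|2
0|3|2|3|1|3
3|3|0|1|1|1
gen 8: 3|0|2|2|0|1
2|3|1|2|2|3
0|3|2|3|2|0
3|3|0|1|1|2
gen 9: 3|0|2|2|0|1
2|3|1|2|2|3
0|3|2|3|2|1
3|3|0|1|1|2
gen 10: 3|0|2|2|0|1
2|3|1|2|2|3
0|3|2|3|2|2
3|3|0|1|1|2
gen 11: 3|0|2|2|0|1
2|3|1|2|2|3
0|3|2|3|2|3
3|3|0|1|1|2
gen 12: 3|0|2|2|0|2
2|3|1|2|3|0
0|3|2|3|3|1
3|3|0|1|1|3
gen 13: 3|0|2|2|0|2
2|3|1|2|3|0
0|3|2|3|3|2
3|3|0|1|1|3
gen 14: 3|0|2|2|0|2
2|3|1|2|3|0
0|3|2|3|3|3
3|3|0|1|1|3
gen 15: 3|0|2|3|1|2
2|3|2|0|1|2
0|3|3|1|2|2
3|3|0|2|3|0
gen 16: 3|0|2|3|1|2
2|3|2|0|1|2
0|3|3|1|2|3
3|3|0|2|3|0
gen 17: 3|0|2|3|1|2
2|3|2|0|1|3
0|3|3|1|3|0
3|3|0|2|3|1
gen 18: 3|0|2|3|1|2
2|3|2|0|1|3
0|3|3|1|3|1
3|3|0|2|3|1

3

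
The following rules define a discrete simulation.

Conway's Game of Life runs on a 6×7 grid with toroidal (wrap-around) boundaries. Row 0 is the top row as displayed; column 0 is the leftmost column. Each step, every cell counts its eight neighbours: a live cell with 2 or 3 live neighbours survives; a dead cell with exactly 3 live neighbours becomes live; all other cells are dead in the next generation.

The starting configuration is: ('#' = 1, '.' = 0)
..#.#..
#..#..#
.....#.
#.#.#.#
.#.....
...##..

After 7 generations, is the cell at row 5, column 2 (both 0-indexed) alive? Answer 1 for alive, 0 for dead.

step 0: ..#.#..
#..#..#
.....#.
#.#.#.#
.#.....
...##..
step 1: ..#.##.
...####
.#.###.
##...##
###.##.
..###..
step 2: ..#...#
......#
.#.#...
.......
.......
......#
step 3: #....##
#.#....
.......
.......
.......
.......
step 4: ##....#
##.....
.......
.......
.......
......#
step 5: .#....#
.#....#
.......
.......
.......
......#
step 6: .....##
.......
.......
.......
.......
#......
step 7: ......#
.......
.......
.......
.......
......#

0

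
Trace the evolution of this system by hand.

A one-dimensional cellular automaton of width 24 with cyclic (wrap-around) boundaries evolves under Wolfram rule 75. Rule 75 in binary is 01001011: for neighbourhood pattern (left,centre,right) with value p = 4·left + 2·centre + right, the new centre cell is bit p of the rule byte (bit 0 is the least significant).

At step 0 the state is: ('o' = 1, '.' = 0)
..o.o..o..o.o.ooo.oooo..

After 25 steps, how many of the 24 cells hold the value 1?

gen 0: ..o.o..o..o.o.ooo.oooo..
gen 1: oo....o..o....o.o.o..o.o
gen 2: .o.ooo..o..ooo......o..o
gen 3: ...o.o.o..oo.o.ooooo..o.
gen 4: ooo......ooo...o...o.o..
gen 5: o.o.oooooo.o.oo..oo....o
gen 6: o...o....o...oo.ooo.oooo
gen 7: o.oo..ooo..oooo.o.o.o...
gen 8: ..oo.oo.o.oo..o.......oo
gen 9: .ooo.oo...oo.o..oooooooo
gen 10: .o.o.oo.oooo...oo......o
gen 11: .....oo.o..o.oooo.ooooo.
gen 12: ooooooo...o..o..o.o...o.
gen 13: o.....o.oo..o..o....oo..
gen 14: ..oooo..oo.o..o..ooooo.o
gen 15: .oo..o.ooo...o..oo...o..
gen 16: ooo.o..o.o.oo..ooo.oo..o
gen 17: ..o...o....oo.oo.o.oo.oo
gen 18: .o..oo..ooooo.oo...oo.oo
gen 19: ...ooo.oo...o.oo.oooo.oo
gen 20: .ooo.o.oo.oo..oo.o..o.oo
gen 21: .o.o...oo.oo.ooo...o..oo
gen 22: .....oooo.oo.o.o.oo..ooo
gen 23: .ooooo..o.oo.....oo.oo.o
gen 24: .o...o.o..oo.oooooo.oo..
gen 25: o..oo....ooo.o....o.oo.o

11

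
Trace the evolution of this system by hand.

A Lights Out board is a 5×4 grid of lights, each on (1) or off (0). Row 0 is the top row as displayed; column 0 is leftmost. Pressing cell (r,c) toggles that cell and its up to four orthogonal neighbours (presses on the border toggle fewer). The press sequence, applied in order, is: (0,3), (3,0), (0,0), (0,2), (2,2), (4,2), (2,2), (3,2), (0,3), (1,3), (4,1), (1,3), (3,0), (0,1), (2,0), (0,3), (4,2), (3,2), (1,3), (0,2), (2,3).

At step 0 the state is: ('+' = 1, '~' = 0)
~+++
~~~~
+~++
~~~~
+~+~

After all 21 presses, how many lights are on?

12

0) ~+++
~~~~
+~++
~~~~
+~+~
1) ~+~~
~~~+
+~++
~~~~
+~+~
2) ~+~~
~~~+
~~++
++~~
~~+~
3) +~~~
+~~+
~~++
++~~
~~+~
4) ++++
+~++
~~++
++~~
~~+~
5) ++++
+~~+
~+~~
+++~
~~+~
6) ++++
+~~+
~+~~
++~~
~+~+
7) ++++
+~++
~~++
+++~
~+~+
8) ++++
+~++
~~~+
+~~+
~+++
9) ++~~
+~+~
~~~+
+~~+
~+++
10) ++~+
+~~+
~~~~
+~~+
~+++
11) ++~+
+~~+
~~~~
++~+
+~~+
12) ++~~
+~+~
~~~+
++~+
+~~+
13) ++~~
+~+~
+~~+
~~~+
~~~+
14) ~~+~
+++~
+~~+
~~~+
~~~+
15) ~~+~
~++~
~+~+
+~~+
~~~+
16) ~~~+
~+++
~+~+
+~~+
~~~+
17) ~~~+
~+++
~+~+
+~++
~++~
18) ~~~+
~+++
~+++
++~~
~+~~
19) ~~~~
~+~~
~++~
++~~
~+~~
20) ~+++
~++~
~++~
++~~
~+~~
21) ~+++
~+++
~+~+
++~+
~+~~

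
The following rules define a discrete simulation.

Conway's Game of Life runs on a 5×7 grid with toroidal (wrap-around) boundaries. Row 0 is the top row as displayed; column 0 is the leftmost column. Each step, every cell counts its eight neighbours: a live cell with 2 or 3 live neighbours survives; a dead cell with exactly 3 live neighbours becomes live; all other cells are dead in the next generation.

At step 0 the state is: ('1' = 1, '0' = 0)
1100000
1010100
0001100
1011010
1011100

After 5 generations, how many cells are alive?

0) 1100000
1010100
0001100
1011010
1011100
1) 1000101
1010100
0000011
0000011
1000100
2) 1000101
1101100
1000100
1000100
1000100
3) 0000101
0101100
1000111
1101111
1101100
4) 0100000
0001000
0000000
0000000
0100000
5) 0010000
0000000
0000000
0000000
0000000

1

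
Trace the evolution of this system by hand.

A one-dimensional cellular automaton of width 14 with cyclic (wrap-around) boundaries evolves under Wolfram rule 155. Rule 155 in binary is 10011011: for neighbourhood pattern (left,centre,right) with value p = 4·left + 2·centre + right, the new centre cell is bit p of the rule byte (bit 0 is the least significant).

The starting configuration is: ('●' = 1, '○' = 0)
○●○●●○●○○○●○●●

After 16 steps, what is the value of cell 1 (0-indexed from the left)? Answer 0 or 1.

1

[0] ○●○●●○●○○○●○●●
[1] ○○○●○○○●●●○○●○
[2] ●●●○●●●●●○●●○●
[3] ●●○○●●●●○○●○○●
[4] ●○●●●●●○●●○●●●
[5] ○○●●●●○○●○○●●●
[6] ●●●●●○●●○●●●●○
[7] ●●●●○○●○○●●●○○
[8] ●●●○●●○●●●●○●●
[9] ●●○○●○○●●●○○●●
[10] ●○●●○●●●●○●●●●
[11] ○○●○○●●●○○●●●●
[12] ●●○●●●●○●●●●●○
[13] ●○○●●●○○●●●●○○
[14] ○●●●●○●●●●●○●●
[15] ○●●●○○●●●●○○●○
[16] ●●●○●●●●●○●●○●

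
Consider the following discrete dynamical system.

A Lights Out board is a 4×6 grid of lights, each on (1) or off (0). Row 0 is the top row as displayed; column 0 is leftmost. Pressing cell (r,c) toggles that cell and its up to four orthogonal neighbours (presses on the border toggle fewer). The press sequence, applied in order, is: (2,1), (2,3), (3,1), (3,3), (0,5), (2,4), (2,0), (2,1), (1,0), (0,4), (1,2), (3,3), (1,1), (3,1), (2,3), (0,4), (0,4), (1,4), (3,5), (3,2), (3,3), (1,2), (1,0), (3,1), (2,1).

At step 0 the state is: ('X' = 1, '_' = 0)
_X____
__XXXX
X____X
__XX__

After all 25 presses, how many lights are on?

9

[0] _X____
__XXXX
X____X
__XX__
[1] _X____
_XXXXX
_XX__X
_XXX__
[2] _X____
_XX_XX
_X_XXX
_XX___
[3] _X____
_XX_XX
___XXX
X_____
[4] _X____
_XX_XX
____XX
X_XXX_
[5] _X__XX
_XX_X_
____XX
X_XXX_
[6] _X__XX
_XX___
___X__
X_XX__
[7] _X__XX
XXX___
XX_X__
__XX__
[8] _X__XX
X_X___
__XX__
_XXX__
[9] XX__XX
_XX___
X_XX__
_XXX__
[10] XX_X__
_XX_X_
X_XX__
_XXX__
[11] XXXX__
___XX_
X__X__
_XXX__
[12] XXXX__
___XX_
X_____
_X__X_
[13] X_XX__
XXXXX_
XX____
_X__X_
[14] X_XX__
XXXXX_
X_____
X_X_X_
[15] X_XX__
XXX_X_
X_XXX_
X_XXX_
[16] X_X_XX
XXX___
X_XXX_
X_XXX_
[17] X_XX__
XXX_X_
X_XXX_
X_XXX_
[18] X_XXX_
XXXX_X
X_XX__
X_XXX_
[19] X_XXX_
XXXX_X
X_XX_X
X_XX_X
[20] X_XXX_
XXXX_X
X__X_X
XX___X
[21] X_XXX_
XXXX_X
X____X
XXXXXX
[22] X__XX_
X____X
X_X__X
XXXXXX
[23] ___XX_
_X___X
__X__X
XXXXXX
[24] ___XX_
_X___X
_XX__X
___XXX
[25] ___XX_
_____X
X____X
_X_XXX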